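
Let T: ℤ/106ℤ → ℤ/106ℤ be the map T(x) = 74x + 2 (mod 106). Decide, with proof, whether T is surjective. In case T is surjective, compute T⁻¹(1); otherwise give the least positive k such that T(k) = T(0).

By definition, surjectivity means every element of the codomain has a preimage under T.
Since gcd(74, 106) = 2, we have 74x ≡ 0 (mod 2) for all x, so T(x) ≡ 0 (mod 2).
But 1 ≢ 0 (mod 2), so 1 ∈ ℤ/106ℤ has no preimage. Hence T is not surjective.
Since T is not surjective, we find the least positive k with T(k) = T(0): this means 74k ≡ 0 (mod 106), i.e. 106 ∣ 74k. Since gcd(74, 106) = 2, dividing through by 2 this holds exactly when 53 ∣ 37k, and as gcd(37, 53) = 1, exactly when 53 ∣ k.
The smallest positive such k is 53.

53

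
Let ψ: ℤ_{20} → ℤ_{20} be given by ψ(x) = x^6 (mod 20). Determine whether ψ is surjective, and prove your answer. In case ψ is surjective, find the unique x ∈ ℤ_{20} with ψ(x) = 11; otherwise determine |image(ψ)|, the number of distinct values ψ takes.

6

ψ(4): Repeated squaring mod 20: 4^1 ≡ 4, 4^2 ≡ 4² = 16, 4^4 ≡ 16² = 256 ≡ 16. Since 6 = 4 + 2, 4^6 ≡ 16·16: 16·16 = 256 ≡ 16. So 4^6 ≡ 16 (mod 20).
ψ(6): Repeated squaring mod 20: 6^1 ≡ 6, 6^2 ≡ 6² = 36 ≡ 16, 6^4 ≡ 16² = 256 ≡ 16. Since 6 = 4 + 2, 6^6 ≡ 16·16: 16·16 = 256 ≡ 16. So 6^6 ≡ 16 (mod 20).
So ψ(4) = ψ(6) = 16 while 4 ≠ 6, hence ψ is not injective.
A non-injective map from the 20-element set ℤ_{20} to itself takes at most 19 distinct values, so it cannot be surjective. Hence ψ is not surjective.
Since ψ is not surjective, we determine |image(ψ)|. Computing x^6 mod 20 for each x (by repeated squaring, reducing mod 20 at every step), the values ψ(0), ψ(1), …, ψ(19) are: 0, 1, 4, 9, 16, 5, 16, 9, 4, 1, 0, 1, 4, 9, 16, 5, 16, 9, 4, 1.
The distinct values are {0, 1, 4, 5, 9, 16}; there are 6 of them.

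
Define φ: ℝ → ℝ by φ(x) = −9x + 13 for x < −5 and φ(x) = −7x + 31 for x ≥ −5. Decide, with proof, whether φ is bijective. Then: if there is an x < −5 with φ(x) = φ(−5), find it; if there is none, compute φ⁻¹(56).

Both pieces are strictly decreasing (slopes −9 and −7), so each is injective on its own interval.
The left piece maps (−∞, −5) onto (58, ∞); the right piece maps [−5, ∞) onto (−∞, 66].
These images overlap. In particular φ(−5) = 66 (right piece), and solving −9x + 13 = 66 on the left piece gives x = −53/9 < −5.
So φ(−53/9) = φ(−5) with −53/9 ≠ −5, and φ is not injective, hence not bijective. This x = −53/9 is the requested value below −5.

-53/9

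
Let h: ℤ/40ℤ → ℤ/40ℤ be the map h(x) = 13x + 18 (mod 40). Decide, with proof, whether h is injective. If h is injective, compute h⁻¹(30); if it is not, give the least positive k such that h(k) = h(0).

Recall: h is injective when h(a) = h(b) forces a = b.
If h(a) = h(b), then 13a ≡ 13b (mod 40). Because gcd(13, 40) = 1, we may cancel 13 to get a ≡ b (mod 40).
So h is injective.
We now compute 13⁻¹ mod 40 explicitly. Euclid's algorithm: 40 = 3·13 + 1; back-substituting gives 1 = 37·13 − 12·40, so 13⁻¹ ≡ 37 (mod 40).
Since h is injective, we compute h⁻¹(30): solve 13x + 18 ≡ 30 (mod 40), i.e. 13x ≡ 12 (mod 40).
Multiplying by 13⁻¹ = 37 gives x ≡ 37·12 = 444 = 11·40 + 4 ≡ 4 (mod 40).
Check: h(4) = 13·4 + 18 = 70 = 1·40 + 30 ≡ 30 (mod 40).

4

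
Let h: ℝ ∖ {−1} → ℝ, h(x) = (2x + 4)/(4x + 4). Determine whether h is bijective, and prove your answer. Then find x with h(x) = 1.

0

If h(x) = 1/2, cross-multiplying gives 4(2x + 4) = 2(4x + 4), which simplifies to 16 = 8 — false.  So 1/2 has no preimage and h is not surjective.
Therefore h is not bijective.
Solving h(x) = 1: cross-multiplying gives 2x + 4 = 1(4x + 4), which rearranges to −2x = 0, so x = 0.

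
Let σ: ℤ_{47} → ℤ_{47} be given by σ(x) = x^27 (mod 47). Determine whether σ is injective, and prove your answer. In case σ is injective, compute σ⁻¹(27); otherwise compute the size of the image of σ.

6

Since 47 is prime, the nonzero elements of ℤ_{47} form a cyclic group of order 46.
As gcd(27, 46) = 1, raising to the 27th power is a bijection on this group: if s^27 ≡ t^27 then (st^{−1})^27 = 1, and the only element of order dividing gcd(27, 46) = 1 is 1, so s = t.
With σ(0) = 0 this makes σ injective on all of ℤ_{47}, hence bijective (finite equal-size domain and codomain). In particular σ is injective.
Since σ is injective, we find the preimage of 27. The inverse of x ↦ x^27 on (ℤ_{47})^× is x ↦ x^29, because 27·29 = 783 = 17·46 + 1 ≡ 1 (mod 46) and x^{46} = 1 for x ≠ 0 (Fermat). So σ⁻¹(27) = 27^29 mod 47.
Repeated squaring mod 47: 27^1 ≡ 27, 27^2 ≡ 27² = 729 ≡ 24, 27^4 ≡ 24² = 576 ≡ 12, 27^8 ≡ 12² = 144 ≡ 3, 27^16 ≡ 3² = 9. Since 29 = 16 + 8 + 4 + 1, 27^29 ≡ 9·3·12·27: 9·3 = 27, then 27·12 = 324 ≡ 42, then 42·27 = 1134 ≡ 6. So 27^29 ≡ 6 (mod 47).
Hence σ⁻¹(27) = 6.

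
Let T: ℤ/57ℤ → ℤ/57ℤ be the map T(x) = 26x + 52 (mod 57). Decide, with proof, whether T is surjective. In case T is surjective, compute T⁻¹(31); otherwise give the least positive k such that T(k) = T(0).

54

Since gcd(26, 57) = 1, 26 is invertible modulo 57. Euclid's algorithm: 57 = 2·26 + 5, 26 = 5·5 + 1; back-substituting gives 1 = 11·26 − 5·57, so 26⁻¹ ≡ 11 (mod 57).
Then y ↦ 11(y − 52) is a two-sided inverse to T, so every y ∈ ℤ/57ℤ has a preimage.
Hence T is surjective.
Since T is surjective, we find T⁻¹(31): we need 26x ≡ 31 − 52 ≡ 36 (mod 57). Using 26⁻¹ = 11: x ≡ 11·36 = 396 = 6·57 + 54, so x = 54.
Check: T(54) = 26·54 + 52 = 1456 = 25·57 + 31 ≡ 31 (mod 57).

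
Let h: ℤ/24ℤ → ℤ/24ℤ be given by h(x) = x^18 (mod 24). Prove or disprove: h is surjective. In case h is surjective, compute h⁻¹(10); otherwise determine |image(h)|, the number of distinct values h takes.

h(2): Repeated squaring mod 24: 2^1 ≡ 2, 2^2 ≡ 2² = 4, 2^4 ≡ 4² = 16, 2^8 ≡ 16² = 256 ≡ 16, 2^16 ≡ 16² = 256 ≡ 16. Since 18 = 16 + 2, 2^18 ≡ 16·4: 16·4 = 64 ≡ 16. So 2^18 ≡ 16 (mod 24).
h(4): Repeated squaring mod 24: 4^1 ≡ 4, 4^2 ≡ 4² = 16, 4^4 ≡ 16² = 256 ≡ 16, 4^8 ≡ 16² = 256 ≡ 16, 4^16 ≡ 16² = 256 ≡ 16. Since 18 = 16 + 2, 4^18 ≡ 16·16: 16·16 = 256 ≡ 16. So 4^18 ≡ 16 (mod 24).
So h(2) = h(4) = 16 while 2 ≠ 4, therefore h is not injective.
A non-injective map from the 24-element set ℤ/24ℤ to itself takes at most 23 distinct values, so it cannot be surjective. Hence h is not surjective.
Since h is not surjective, we determine |image(h)|. Computing x^18 mod 24 for each x (by repeated squaring, reducing mod 24 at every step), the values h(0), h(1), …, h(23) are: 0, 1, 16, 9, 16, 1, 0, 1, 16, 9, 16, 1, 0, 1, 16, 9, 16, 1, 0, 1, 16, 9, 16, 1.
The distinct values are {0, 1, 9, 16}; there are 4 of them.

4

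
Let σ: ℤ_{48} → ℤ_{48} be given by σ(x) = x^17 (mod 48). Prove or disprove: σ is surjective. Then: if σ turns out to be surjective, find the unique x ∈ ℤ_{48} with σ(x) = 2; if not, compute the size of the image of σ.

27

σ(0) = 0^17 = 0.
σ(6): Repeated squaring mod 48: 6^1 ≡ 6, 6^2 ≡ 6² = 36, 6^4 ≡ 36² = 1296 ≡ 0, 6^8 ≡ 0² = 0, 6^16 ≡ 0² = 0. Since 17 = 16 + 1, 6^17 ≡ 0·6: 0·6 = 0. So 6^17 ≡ 0 (mod 48).
So σ(0) = σ(6) = 0 while 0 ≠ 6, thus σ is not injective.
A non-injective map from the 48-element set ℤ_{48} to itself takes at most 47 distinct values, so it cannot be surjective. Therefore σ is not surjective.
Since σ is not surjective, we determine |image(σ)|. Computing x^17 mod 48 for each x (by repeated squaring, reducing mod 48 at every step), the values σ(0), σ(1), …, σ(47) are: 0, 1, 32, 3, 16, 5, 0, 7, 32, 9, 16, 11, 0, 13, 32, 15, 16, 17, 0, 19, 32, 21, 16, 23, 0, 25, 32, 27, 16, 29, 0, 31, 32, 33, 16, 35, 0, 37, 32, 39, 16, 41, 0, 43, 32, 45, 16, 47.
The distinct values are {0, 1, 3, 5, 7, 9, 11, 13, 15, 16, 17, 19, 21, 23, 25, 27, 29, 31, 32, 33, 35, 37, 39, 41, 43, 45, 47}; there are 27 of them.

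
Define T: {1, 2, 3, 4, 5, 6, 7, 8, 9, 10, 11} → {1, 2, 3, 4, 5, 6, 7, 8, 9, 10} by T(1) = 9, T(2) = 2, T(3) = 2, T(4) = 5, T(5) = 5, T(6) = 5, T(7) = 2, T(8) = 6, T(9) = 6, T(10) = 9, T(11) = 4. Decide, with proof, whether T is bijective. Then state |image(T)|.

T(2) = 2 = T(3) with 2 ≠ 3, so T is not injective, hence not bijective.
The image of T is {2, 4, 5, 6, 9}, which has 5 elements.

5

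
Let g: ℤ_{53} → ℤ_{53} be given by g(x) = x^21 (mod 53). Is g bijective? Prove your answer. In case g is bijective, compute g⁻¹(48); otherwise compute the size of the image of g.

Since 53 is prime, the nonzero elements of ℤ_{53} form a cyclic group of order 52.
As gcd(21, 52) = 1, raising to the 21st power is a bijection on this group: if x_1^21 ≡ x_2^21 then (x_1x_2^{−1})^21 = 1, and the only element of order dividing gcd(21, 52) = 1 is 1, so x_1 = x_2.
With g(0) = 0 this makes g injective on all of ℤ_{53}, hence bijective (finite equal-size domain and codomain). In particular g is bijective.
Since g is bijective, we find the preimage of 48. The inverse of x ↦ x^21 on (ℤ_{53})^× is x ↦ x^5, because 21·5 = 105 = 2·52 + 1 ≡ 1 (mod 52) and x^{52} = 1 for x ≠ 0 (Fermat). So g⁻¹(48) = 48^5 mod 53.
Repeated squaring mod 53: 48^1 ≡ 48, 48^2 ≡ 48² = 2304 ≡ 25, 48^4 ≡ 25² = 625 ≡ 42. Since 5 = 4 + 1, 48^5 ≡ 42·48: 42·48 = 2016 ≡ 2. So 48^5 ≡ 2 (mod 53).
Hence g⁻¹(48) = 2.

2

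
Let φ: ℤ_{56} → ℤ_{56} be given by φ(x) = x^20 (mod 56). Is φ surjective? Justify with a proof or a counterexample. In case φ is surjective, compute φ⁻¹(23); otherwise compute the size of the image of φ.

φ(6): Repeated squaring mod 56: 6^1 ≡ 6, 6^2 ≡ 6² = 36, 6^4 ≡ 36² = 1296 ≡ 8, 6^8 ≡ 8² = 64 ≡ 8, 6^16 ≡ 8² = 64 ≡ 8. Since 20 = 16 + 4, 6^20 ≡ 8·8: 8·8 = 64 ≡ 8. So 6^20 ≡ 8 (mod 56).
φ(8): Repeated squaring mod 56: 8^1 ≡ 8, 8^2 ≡ 8² = 64 ≡ 8, 8^4 ≡ 8² = 64 ≡ 8, 8^8 ≡ 8² = 64 ≡ 8, 8^16 ≡ 8² = 64 ≡ 8. Since 20 = 16 + 4, 8^20 ≡ 8·8: 8·8 = 64 ≡ 8. So 8^20 ≡ 8 (mod 56).
So φ(6) = φ(8) = 8 while 6 ≠ 8, hence φ is not injective.
A non-injective map from the 56-element set ℤ_{56} to itself takes at most 55 distinct values, so it cannot be surjective. Thus φ is not surjective.
Since φ is not surjective, we determine |image(φ)|. Computing x^20 mod 56 for each x (by repeated squaring, reducing mod 56 at every step), the values φ(0), φ(1), …, φ(55) are: 0, 1, 32, 9, 16, 25, 8, 49, 8, 25, 16, 9, 32, 1, 0, 1, 32, 9, 16, 25, 8, 49, 8, 25, 16, 9, 32, 1, 0, 1, 32, 9, 16, 25, 8, 49, 8, 25, 16, 9, 32, 1, 0, 1, 32, 9, 16, 25, 8, 49, 8, 25, 16, 9, 32, 1.
The distinct values are {0, 1, 8, 9, 16, 25, 32, 49}; there are 8 of them.

8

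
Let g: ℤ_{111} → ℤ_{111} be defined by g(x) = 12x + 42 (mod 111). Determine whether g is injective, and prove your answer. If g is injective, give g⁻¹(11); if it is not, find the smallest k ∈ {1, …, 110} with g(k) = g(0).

37

We have gcd(12, 111) = 3 > 1. Taking s = 0 and t = 37: g(0) = 42 and g(37) = 12·37 + 42 = 486 ≡ 42 (mod 111).
So g(0) = g(37) while 0 ≠ 37, therefore g is not injective.
Since g is not injective, we find the least positive k with g(k) = g(0): this means 12k ≡ 0 (mod 111), i.e. 111 ∣ 12k. Since gcd(12, 111) = 3, dividing through by 3 this holds exactly when 37 ∣ 4k, and as gcd(4, 37) = 1, exactly when 37 ∣ k.
The smallest positive such k is 37.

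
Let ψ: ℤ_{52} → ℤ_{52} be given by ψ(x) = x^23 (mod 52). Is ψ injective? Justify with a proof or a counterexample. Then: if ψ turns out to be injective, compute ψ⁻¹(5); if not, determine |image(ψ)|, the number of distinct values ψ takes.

ψ(0) = 0^23 = 0.
ψ(26): Repeated squaring mod 52: 26^1 ≡ 26, 26^2 ≡ 26² = 676 ≡ 0, 26^4 ≡ 0² = 0, 26^8 ≡ 0² = 0, 26^16 ≡ 0² = 0. Since 23 = 16 + 4 + 2 + 1, 26^23 ≡ 0·0·0·26: 0·0 = 0, then 0·0 = 0, then 0·26 = 0. So 26^23 ≡ 0 (mod 52).
So ψ(0) = ψ(26) = 0 while 0 ≠ 26, thus ψ is not injective.
Since ψ is not injective, we determine |image(ψ)|. Computing x^23 mod 52 for each x (by repeated squaring, reducing mod 52 at every step), the values ψ(0), ψ(1), …, ψ(51) are: 0, 1, 20, 35, 36, 21, 24, 15, 44, 29, 4, 19, 12, 13, 40, 7, 48, 49, 8, 11, 28, 5, 16, 43, 32, 25, 0, 27, 20, 9, 36, 47, 24, 41, 44, 3, 4, 45, 12, 39, 40, 33, 48, 23, 8, 37, 28, 31, 16, 17, 32, 51.
The distinct values are {0, 1, 3, 4, 5, 7, 8, 9, 11, 12, 13, 15, 16, 17, 19, 20, 21, 23, 24, 25, 27, 28, 29, 31, 32, 33, 35, 36, 37, 39, 40, 41, 43, 44, 45, 47, 48, 49, 51}; there are 39 of them.

39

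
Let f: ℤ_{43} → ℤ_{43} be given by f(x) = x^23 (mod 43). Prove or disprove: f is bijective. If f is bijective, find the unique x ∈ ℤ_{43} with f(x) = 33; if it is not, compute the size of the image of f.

Since 43 is prime, the nonzero elements of ℤ_{43} form a cyclic group of order 42.
As gcd(23, 42) = 1, raising to the 23rd power is a bijection on this group: if x_1^23 ≡ x_2^23 then (x_1x_2^{−1})^23 = 1, and the only element of order dividing gcd(23, 42) = 1 is 1, so x_1 = x_2.
With f(0) = 0 this makes f injective on all of ℤ_{43}, hence bijective (finite equal-size domain and codomain). In particular f is bijective.
Since f is bijective, we find the preimage of 33. The inverse of x ↦ x^23 on (ℤ_{43})^× is x ↦ x^11, because 23·11 = 253 = 6·42 + 1 ≡ 1 (mod 42) and x^{42} = 1 for x ≠ 0 (Fermat). So f⁻¹(33) = 33^11 mod 43.
Repeated squaring mod 43: 33^1 ≡ 33, 33^2 ≡ 33² = 1089 ≡ 14, 33^4 ≡ 14² = 196 ≡ 24, 33^8 ≡ 24² = 576 ≡ 17. Since 11 = 8 + 2 + 1, 33^11 ≡ 17·14·33: 17·14 = 238 ≡ 23, then 23·33 = 759 ≡ 28. So 33^11 ≡ 28 (mod 43).
Hence f⁻¹(33) = 28.

28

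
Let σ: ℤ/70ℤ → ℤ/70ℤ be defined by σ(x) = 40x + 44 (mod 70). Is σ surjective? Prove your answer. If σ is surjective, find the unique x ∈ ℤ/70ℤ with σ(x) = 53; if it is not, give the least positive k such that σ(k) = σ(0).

Since gcd(40, 70) = 10, we have 40x ≡ 0 (mod 10) for all x, so σ(x) ≡ 4 (mod 10).
But 0 ≢ 4 (mod 10), so 0 ∈ ℤ/70ℤ has no preimage. So σ is not surjective.
Since σ is not surjective, we find the least positive k with σ(k) = σ(0): this means 40k ≡ 0 (mod 70), i.e. 70 ∣ 40k. Since gcd(40, 70) = 10, dividing through by 10 this holds exactly when 7 ∣ 4k, and as gcd(4, 7) = 1, exactly when 7 ∣ k.
The smallest positive such k is 7.

7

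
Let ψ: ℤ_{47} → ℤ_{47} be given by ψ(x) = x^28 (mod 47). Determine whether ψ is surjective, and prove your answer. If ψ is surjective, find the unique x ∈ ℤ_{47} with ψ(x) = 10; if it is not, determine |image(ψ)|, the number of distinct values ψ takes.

24

ψ(23): Repeated squaring mod 47: 23^1 ≡ 23, 23^2 ≡ 23² = 529 ≡ 12, 23^4 ≡ 12² = 144 ≡ 3, 23^8 ≡ 3² = 9, 23^16 ≡ 9² = 81 ≡ 34. Since 28 = 16 + 8 + 4, 23^28 ≡ 34·9·3: 34·9 = 306 ≡ 24, then 24·3 = 72 ≡ 25. So 23^28 ≡ 25 (mod 47).
ψ(24): Repeated squaring mod 47: 24^1 ≡ 24, 24^2 ≡ 24² = 576 ≡ 12, 24^4 ≡ 12² = 144 ≡ 3, 24^8 ≡ 3² = 9, 24^16 ≡ 9² = 81 ≡ 34. Since 28 = 16 + 8 + 4, 24^28 ≡ 34·9·3: 34·9 = 306 ≡ 24, then 24·3 = 72 ≡ 25. So 24^28 ≡ 25 (mod 47).
So ψ(23) = ψ(24) = 25 while 23 ≠ 24, thus ψ is not injective.
A non-injective map from the 47-element set ℤ_{47} to itself takes at most 46 distinct values, so it cannot be surjective. Thus ψ is not surjective.
Since ψ is not surjective, we determine |image(ψ)|. Computing x^28 mod 47 for each x (by repeated squaring, reducing mod 47 at every step), the values ψ(0), ψ(1), …, ψ(46) are: 0, 1, 32, 8, 37, 24, 21, 28, 9, 17, 16, 18, 14, 7, 3, 4, 6, 34, 27, 2, 42, 36, 12, 25, 25, 12, 36, 42, 2, 27, 34, 6, 4, 3, 7, 14, 18, 16, 17, 9, 28, 21, 24, 37, 8, 32, 1.
The distinct values are {0, 1, 2, 3, 4, 6, 7, 8, 9, 12, 14, 16, 17, 18, 21, 24, 25, 27, 28, 32, 34, 36, 37, 42}; there are 24 of them.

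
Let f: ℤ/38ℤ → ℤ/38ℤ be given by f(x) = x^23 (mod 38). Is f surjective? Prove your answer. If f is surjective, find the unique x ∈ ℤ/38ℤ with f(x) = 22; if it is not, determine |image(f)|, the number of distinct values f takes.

Computing x^23 mod 38 for each x (by repeated squaring, reducing mod 38 at every step), the values f(0), f(1), …, f(37) are: 0, 1, 32, 15, 36, 9, 24, 11, 12, 35, 22, 7, 8, 33, 10, 21, 4, 25, 18, 19, 20, 13, 34, 17, 28, 5, 30, 31, 16, 3, 26, 27, 14, 29, 2, 23, 6, 37.
Every element of ℤ/38ℤ appears exactly once in this list, so f is a bijection, and in particular surjective.
Since f is surjective, we read off the preimage of 22 from the same table: f(10) = 22, so f⁻¹(22) = 10.

10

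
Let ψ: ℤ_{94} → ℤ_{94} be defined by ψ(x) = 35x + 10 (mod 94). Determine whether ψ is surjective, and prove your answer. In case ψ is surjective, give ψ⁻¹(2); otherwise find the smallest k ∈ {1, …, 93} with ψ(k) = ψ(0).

Recall: surjectivity means every element of the codomain has a preimage under ψ.
Since gcd(35, 94) = 1, 35 is invertible modulo 94. Euclid's algorithm: 94 = 2·35 + 24, 35 = 1·24 + 11, 24 = 2·11 + 2, 11 = 5·2 + 1; back-substituting gives 1 = 43·35 − 16·94, so 35⁻¹ ≡ 43 (mod 94).
Then y ↦ 43(y − 10) is a two-sided inverse to ψ, so every y ∈ ℤ_{94} has a preimage.
Thus ψ is surjective.
Since ψ is surjective, we compute ψ⁻¹(2): solve 35x + 10 ≡ 2 (mod 94), i.e. 35x ≡ 86 (mod 94).
Multiplying by 35⁻¹ = 43 gives x ≡ 43·86 = 3698 = 39·94 + 32 ≡ 32 (mod 94).
Check: ψ(32) = 35·32 + 10 = 1130 = 12·94 + 2 ≡ 2 (mod 94).

32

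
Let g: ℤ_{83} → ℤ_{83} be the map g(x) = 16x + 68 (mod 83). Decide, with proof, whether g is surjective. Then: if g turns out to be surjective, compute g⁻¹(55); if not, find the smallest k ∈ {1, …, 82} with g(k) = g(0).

Recall that g is surjective if every y in the codomain equals g(x) for some x in the domain.
Since gcd(16, 83) = 1, 16 is invertible modulo 83. Euclid's algorithm: 83 = 5·16 + 3, 16 = 5·3 + 1; back-substituting gives 1 = 26·16 − 5·83, so 16⁻¹ ≡ 26 (mod 83).
For any y ∈ ℤ_{83}, x = 26(y − 68) mod 83 satisfies g(x) = 16·26(y − 68) + 68 ≡ y (since 16·26 ≡ 1 mod 83). So every y has a preimage.
Therefore g is surjective.
Since g is surjective, we find g⁻¹(55): we need 16x ≡ 55 − 68 ≡ 70 (mod 83). Using 16⁻¹ = 26: x ≡ 26·70 = 1820 = 21·83 + 77, so x = 77.
Check: g(77) = 16·77 + 68 = 1300 = 15·83 + 55 ≡ 55 (mod 83).

77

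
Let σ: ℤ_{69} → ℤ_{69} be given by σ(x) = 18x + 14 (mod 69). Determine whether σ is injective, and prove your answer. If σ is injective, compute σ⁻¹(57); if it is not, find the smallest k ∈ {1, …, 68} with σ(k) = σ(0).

We have gcd(18, 69) = 3 > 1. Taking x_1 = 0 and x_2 = 23: σ(0) = 14 and σ(23) = 18·23 + 14 = 428 ≡ 14 (mod 69).
So σ(0) = σ(23) while 0 ≠ 23, therefore σ is not injective.
Since σ is not injective, we find the least positive k with σ(k) = σ(0): this means 18k ≡ 0 (mod 69), i.e. 69 ∣ 18k. Since gcd(18, 69) = 3, dividing through by 3 this holds exactly when 23 ∣ 6k, and as gcd(6, 23) = 1, exactly when 23 ∣ k.
The smallest positive such k is 23.

23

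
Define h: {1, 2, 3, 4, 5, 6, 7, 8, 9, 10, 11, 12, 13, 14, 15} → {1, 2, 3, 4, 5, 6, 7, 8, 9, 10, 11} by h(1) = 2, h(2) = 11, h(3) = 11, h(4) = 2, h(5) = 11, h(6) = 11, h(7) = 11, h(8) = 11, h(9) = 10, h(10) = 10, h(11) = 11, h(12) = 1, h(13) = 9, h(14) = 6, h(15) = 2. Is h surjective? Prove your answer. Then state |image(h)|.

No element maps to 3, so h is not surjective.
The image of h is {1, 2, 6, 9, 10, 11}, which has 6 elements.

6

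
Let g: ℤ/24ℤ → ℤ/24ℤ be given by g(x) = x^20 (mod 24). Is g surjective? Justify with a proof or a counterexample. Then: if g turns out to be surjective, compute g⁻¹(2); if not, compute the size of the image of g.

g(2): Repeated squaring mod 24: 2^1 ≡ 2, 2^2 ≡ 2² = 4, 2^4 ≡ 4² = 16, 2^8 ≡ 16² = 256 ≡ 16, 2^16 ≡ 16² = 256 ≡ 16. Since 20 = 16 + 4, 2^20 ≡ 16·16: 16·16 = 256 ≡ 16. So 2^20 ≡ 16 (mod 24).
g(4): Repeated squaring mod 24: 4^1 ≡ 4, 4^2 ≡ 4² = 16, 4^4 ≡ 16² = 256 ≡ 16, 4^8 ≡ 16² = 256 ≡ 16, 4^16 ≡ 16² = 256 ≡ 16. Since 20 = 16 + 4, 4^20 ≡ 16·16: 16·16 = 256 ≡ 16. So 4^20 ≡ 16 (mod 24).
So g(2) = g(4) = 16 while 2 ≠ 4, thus g is not injective.
A non-injective map from the 24-element set ℤ/24ℤ to itself takes at most 23 distinct values, so it cannot be surjective. Hence g is not surjective.
Since g is not surjective, we determine |image(g)|. Computing x^20 mod 24 for each x (by repeated squaring, reducing mod 24 at every step), the values g(0), g(1), …, g(23) are: 0, 1, 16, 9, 16, 1, 0, 1, 16, 9, 16, 1, 0, 1, 16, 9, 16, 1, 0, 1, 16, 9, 16, 1.
The distinct values are {0, 1, 9, 16}; there are 4 of them.

4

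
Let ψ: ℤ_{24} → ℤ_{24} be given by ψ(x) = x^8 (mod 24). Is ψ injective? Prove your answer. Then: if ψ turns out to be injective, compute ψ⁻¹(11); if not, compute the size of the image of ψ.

4

ψ(2): Repeated squaring mod 24: 2^1 ≡ 2, 2^2 ≡ 2² = 4, 2^4 ≡ 4² = 16, 2^8 ≡ 16² = 256 ≡ 16. So 2^8 ≡ 16 (mod 24).
ψ(4): Repeated squaring mod 24: 4^1 ≡ 4, 4^2 ≡ 4² = 16, 4^4 ≡ 16² = 256 ≡ 16, 4^8 ≡ 16² = 256 ≡ 16. So 4^8 ≡ 16 (mod 24).
So ψ(2) = ψ(4) = 16 while 2 ≠ 4, so ψ is not injective.
Since ψ is not injective, we determine |image(ψ)|. Computing x^8 mod 24 for each x (by repeated squaring, reducing mod 24 at every step), the values ψ(0), ψ(1), …, ψ(23) are: 0, 1, 16, 9, 16, 1, 0, 1, 16, 9, 16, 1, 0, 1, 16, 9, 16, 1, 0, 1, 16, 9, 16, 1.
The distinct values are {0, 1, 9, 16}; there are 4 of them.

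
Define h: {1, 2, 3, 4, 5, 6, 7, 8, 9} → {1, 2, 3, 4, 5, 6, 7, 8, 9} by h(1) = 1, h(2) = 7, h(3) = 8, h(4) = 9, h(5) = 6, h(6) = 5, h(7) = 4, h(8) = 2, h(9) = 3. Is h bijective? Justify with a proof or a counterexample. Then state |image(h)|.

9

The values 1, 7, 8, 9, 6, 5, 4, 2, 3 are a permutation of {1, 2, 3, 4, 5, 6, 7, 8, 9}: each element appears exactly once.
So h is injective and surjective, hence bijective.
The image of h is {1, 2, 3, 4, 5, 6, 7, 8, 9}, which has 9 elements.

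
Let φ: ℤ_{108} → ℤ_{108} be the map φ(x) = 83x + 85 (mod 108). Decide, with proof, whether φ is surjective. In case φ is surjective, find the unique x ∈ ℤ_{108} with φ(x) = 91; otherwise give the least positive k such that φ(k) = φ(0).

30

Since gcd(83, 108) = 1, 83 is invertible modulo 108. Euclid's algorithm: 108 = 1·83 + 25, 83 = 3·25 + 8, 25 = 3·8 + 1; back-substituting gives 1 = 95·83 − 73·108, so 83⁻¹ ≡ 95 (mod 108).
Then y ↦ 95(y − 85) is a two-sided inverse to φ, so every y ∈ ℤ_{108} has a preimage.
Therefore φ is surjective.
Since φ is surjective, we find φ⁻¹(91): we need 83x ≡ 91 − 85 ≡ 6 (mod 108). Using 83⁻¹ = 95: x ≡ 95·6 = 570 = 5·108 + 30, so x = 30.
Check: φ(30) = 83·30 + 85 = 2575 = 23·108 + 91 ≡ 91 (mod 108).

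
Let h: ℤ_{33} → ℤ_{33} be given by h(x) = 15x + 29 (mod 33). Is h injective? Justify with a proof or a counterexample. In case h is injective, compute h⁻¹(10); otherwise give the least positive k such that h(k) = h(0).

11

Recall that injectivity means: for all a, b in the domain, h(a) = h(b) implies a = b.
We have gcd(15, 33) = 3 > 1. Taking a = 0 and b = 11: h(0) = 29 and h(11) = 15·11 + 29 = 194 ≡ 29 (mod 33).
So h(0) = h(11) while 0 ≠ 11, hence h is not injective.
Since h is not injective, we find the least positive k with h(k) = h(0): this means 15k ≡ 0 (mod 33), i.e. 33 ∣ 15k. Since gcd(15, 33) = 3, dividing through by 3 this holds exactly when 11 ∣ 5k, and as gcd(5, 11) = 1, exactly when 11 ∣ k.
The smallest positive such k is 11.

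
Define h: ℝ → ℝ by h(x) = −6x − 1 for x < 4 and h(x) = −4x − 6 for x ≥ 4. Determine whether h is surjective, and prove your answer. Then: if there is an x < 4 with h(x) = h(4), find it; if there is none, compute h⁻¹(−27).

Both pieces are strictly decreasing (slopes −6 and −4), so each is injective on its own interval.
The left piece maps (−∞, 4) onto (−25, ∞); the right piece maps [4, ∞) onto (−∞, −22].
The union (−25, ∞) ∪ (−∞, −22] covers ℝ, so h is surjective.
For the follow-up: the images overlap, so an x < 4 with h(x) = h(4) exists. h(4) = −22; solving −6x − 1 = −22 for x < 4 gives x = (−22 + 1)/(−6) = 7/2.

7/2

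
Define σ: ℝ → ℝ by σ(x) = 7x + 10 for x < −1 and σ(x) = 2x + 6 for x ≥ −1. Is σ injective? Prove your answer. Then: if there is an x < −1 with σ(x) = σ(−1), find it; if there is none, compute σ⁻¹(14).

4

Both pieces are strictly increasing (slopes 7 and 2), so each is injective on its own interval.
The left piece maps (−∞, −1) onto (−∞, 3); the right piece maps [−1, ∞) onto [4, ∞).
These images are disjoint, so no value is attained by both pieces. Thus σ is injective.
Because the two images are disjoint, no x < −1 has σ(x) = σ(−1), so we compute σ⁻¹(14): 14 lies in [4, ∞), so solve 2x + 6 = 14: x = (14 − 6)/2 = 4.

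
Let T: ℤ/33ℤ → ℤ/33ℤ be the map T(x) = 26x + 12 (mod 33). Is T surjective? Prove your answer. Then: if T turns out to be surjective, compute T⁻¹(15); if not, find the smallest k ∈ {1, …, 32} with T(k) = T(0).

9

By definition, surjectivity means every element of the codomain has a preimage under T.
Since gcd(26, 33) = 1, 26 is invertible modulo 33. Euclid's algorithm: 33 = 1·26 + 7, 26 = 3·7 + 5, 7 = 1·5 + 2, 5 = 2·2 + 1; back-substituting gives 1 = 14·26 − 11·33, so 26⁻¹ ≡ 14 (mod 33).
For any y ∈ ℤ/33ℤ, x = 14(y − 12) mod 33 satisfies T(x) = 26·14(y − 12) + 12 ≡ y (since 26·14 ≡ 1 mod 33). So every y has a preimage.
So T is surjective.
Since T is surjective, we find T⁻¹(15): we need 26x ≡ 15 − 12 ≡ 3 (mod 33). Using 26⁻¹ = 14: x ≡ 14·3 = 42 = 1·33 + 9, so x = 9.
Check: T(9) = 26·9 + 12 = 246 = 7·33 + 15 ≡ 15 (mod 33).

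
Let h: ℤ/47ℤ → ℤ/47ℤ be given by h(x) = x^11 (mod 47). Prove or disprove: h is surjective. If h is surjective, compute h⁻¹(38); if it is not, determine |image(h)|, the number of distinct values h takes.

Since 47 is prime, the nonzero elements of ℤ/47ℤ form a cyclic group of order 46.
As gcd(11, 46) = 1, raising to the 11th power is a bijection on this group: if x_1^11 ≡ x_2^11 then (x_1x_2^{−1})^11 = 1, and the only element of order dividing gcd(11, 46) = 1 is 1, so x_1 = x_2.
With h(0) = 0 this makes h injective on all of ℤ/47ℤ, hence bijective (finite equal-size domain and codomain). In particular h is surjective.
Since h is surjective, we find the preimage of 38. The inverse of x ↦ x^11 on (ℤ/47ℤ)^× is x ↦ x^21, because 11·21 = 231 = 5·46 + 1 ≡ 1 (mod 46) and x^{46} = 1 for x ≠ 0 (Fermat). So h⁻¹(38) = 38^21 mod 47.
Repeated squaring mod 47: 38^1 ≡ 38, 38^2 ≡ 38² = 1444 ≡ 34, 38^4 ≡ 34² = 1156 ≡ 28, 38^8 ≡ 28² = 784 ≡ 32, 38^16 ≡ 32² = 1024 ≡ 37. Since 21 = 16 + 4 + 1, 38^21 ≡ 37·28·38: 37·28 = 1036 ≡ 2, then 2·38 = 76 ≡ 29. So 38^21 ≡ 29 (mod 47).
Hence h⁻¹(38) = 29.

29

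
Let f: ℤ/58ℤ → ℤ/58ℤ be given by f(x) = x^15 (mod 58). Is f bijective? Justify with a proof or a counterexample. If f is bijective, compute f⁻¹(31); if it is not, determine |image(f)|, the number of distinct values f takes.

Computing x^15 mod 58 for each x (by repeated squaring, reducing mod 58 at every step), the values f(0), f(1), …, f(57) are: 0, 1, 56, 55, 4, 5, 6, 7, 50, 9, 48, 47, 46, 13, 44, 43, 16, 41, 40, 39, 20, 37, 22, 23, 24, 25, 32, 31, 28, 29, 30, 27, 26, 33, 34, 35, 36, 21, 38, 19, 18, 17, 42, 15, 14, 45, 12, 11, 10, 49, 8, 51, 52, 53, 54, 3, 2, 57.
Every element of ℤ/58ℤ appears exactly once in this list, so f is a bijection, and in particular bijective.
Since f is bijective, we read off the preimage of 31 from the same table: f(27) = 31, so f⁻¹(31) = 27.

27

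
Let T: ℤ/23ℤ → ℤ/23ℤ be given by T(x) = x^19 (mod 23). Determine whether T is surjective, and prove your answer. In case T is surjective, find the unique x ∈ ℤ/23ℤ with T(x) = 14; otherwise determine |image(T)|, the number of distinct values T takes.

19

Since 23 is prime, the nonzero elements of ℤ/23ℤ form a cyclic group of order 22.
As gcd(19, 22) = 1, raising to the 19th power is a bijection on this group: if s^19 ≡ t^19 then (st^{−1})^19 = 1, and the only element of order dividing gcd(19, 22) = 1 is 1, so s = t.
With T(0) = 0 this makes T injective on all of ℤ/23ℤ, hence bijective (finite equal-size domain and codomain). In particular T is surjective.
Since T is surjective, we find the preimage of 14. The inverse of x ↦ x^19 on (ℤ/23ℤ)^× is x ↦ x^7, because 19·7 = 133 = 6·22 + 1 ≡ 1 (mod 22) and x^{22} = 1 for x ≠ 0 (Fermat). So T⁻¹(14) = 14^7 mod 23.
Repeated squaring mod 23: 14^1 ≡ 14, 14^2 ≡ 14² = 196 ≡ 12, 14^4 ≡ 12² = 144 ≡ 6. Since 7 = 4 + 2 + 1, 14^7 ≡ 6·12·14: 6·12 = 72 ≡ 3, then 3·14 = 42 ≡ 19. So 14^7 ≡ 19 (mod 23).
Hence T⁻¹(14) = 19.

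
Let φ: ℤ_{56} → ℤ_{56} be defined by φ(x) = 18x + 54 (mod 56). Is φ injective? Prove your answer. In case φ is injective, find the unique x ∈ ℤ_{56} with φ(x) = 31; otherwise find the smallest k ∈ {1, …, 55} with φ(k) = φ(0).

We have gcd(18, 56) = 2 > 1. Taking x_1 = 0 and x_2 = 28: φ(0) = 54 and φ(28) = 18·28 + 54 = 558 ≡ 54 (mod 56).
So φ(0) = φ(28) while 0 ≠ 28, therefore φ is not injective.
Since φ is not injective, we find the least positive k with φ(k) = φ(0): this means 18k ≡ 0 (mod 56), i.e. 56 ∣ 18k. Since gcd(18, 56) = 2, dividing through by 2 this holds exactly when 28 ∣ 9k, and as gcd(9, 28) = 1, exactly when 28 ∣ k.
The smallest positive such k is 28.

28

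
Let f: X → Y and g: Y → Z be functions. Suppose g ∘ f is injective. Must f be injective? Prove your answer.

injective

Suppose f(x_1) = f(x_2). Applying g: (g ∘ f)(x_1) = (g ∘ f)(x_2). Since g ∘ f is injective, x_1 = x_2. Thus f is injective.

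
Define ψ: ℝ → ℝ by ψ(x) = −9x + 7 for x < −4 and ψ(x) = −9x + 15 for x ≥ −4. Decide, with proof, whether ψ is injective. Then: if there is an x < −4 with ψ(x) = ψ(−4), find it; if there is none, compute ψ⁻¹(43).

Both pieces are strictly decreasing (slopes −9 and −9), so each is injective on its own interval.
The left piece maps (−∞, −4) onto (43, ∞); the right piece maps [−4, ∞) onto (−∞, 51].
These images overlap. In particular ψ(−4) = 51 (right piece), and solving −9x + 7 = 51 on the left piece gives x = −44/9 < −4.
So ψ(−44/9) = ψ(−4) with −44/9 ≠ −4, and ψ is not injective. This x = −44/9 is the requested value below −4.

-44/9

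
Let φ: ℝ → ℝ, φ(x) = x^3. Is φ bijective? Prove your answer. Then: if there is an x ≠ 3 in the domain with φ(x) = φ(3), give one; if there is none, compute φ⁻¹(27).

3

On ℝ, x ↦ x^3 is strictly increasing (injective) and for any y ∈ ℝ the 3rd root y^{1/3} lies in ℝ (surjective). So φ is bijective.
Since x ↦ x^3 is strictly increasing on ℝ, it is injective there, so no x ≠ 3 in the domain has φ(x) = φ(3). We therefore compute φ⁻¹(27) = 27^{1/3} = 3 (indeed 3^3 = 27).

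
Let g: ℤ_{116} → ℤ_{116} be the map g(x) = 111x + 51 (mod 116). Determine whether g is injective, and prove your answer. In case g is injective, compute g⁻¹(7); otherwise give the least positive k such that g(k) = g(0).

32

If g(s) = g(t), then 111s ≡ 111t (mod 116). Because gcd(111, 116) = 1, we may cancel 111 to get s ≡ t (mod 116).
So g is injective.
We now compute 111⁻¹ mod 116 explicitly. Euclid's algorithm: 116 = 1·111 + 5, 111 = 22·5 + 1; back-substituting gives 1 = 23·111 − 22·116, so 111⁻¹ ≡ 23 (mod 116).
Since g is injective, we compute g⁻¹(7): solve 111x + 51 ≡ 7 (mod 116), i.e. 111x ≡ 72 (mod 116).
Multiplying by 111⁻¹ = 23 gives x ≡ 23·72 = 1656 = 14·116 + 32 ≡ 32 (mod 116).
Check: g(32) = 111·32 + 51 = 3603 = 31·116 + 7 ≡ 7 (mod 116).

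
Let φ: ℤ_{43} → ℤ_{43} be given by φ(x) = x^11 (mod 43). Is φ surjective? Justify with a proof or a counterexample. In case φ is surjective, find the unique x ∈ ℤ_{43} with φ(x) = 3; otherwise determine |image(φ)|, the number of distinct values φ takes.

Since 43 is prime, the nonzero elements of ℤ_{43} form a cyclic group of order 42.
As gcd(11, 42) = 1, raising to the 11th power is a bijection on this group: if s^11 ≡ t^11 then (st^{−1})^11 = 1, and the only element of order dividing gcd(11, 42) = 1 is 1, so s = t.
With φ(0) = 0 this makes φ injective on all of ℤ_{43}, hence bijective (finite equal-size domain and codomain). In particular φ is surjective.
Since φ is surjective, we find the preimage of 3. The inverse of x ↦ x^11 on (ℤ_{43})^× is x ↦ x^23, because 11·23 = 253 = 6·42 + 1 ≡ 1 (mod 42) and x^{42} = 1 for x ≠ 0 (Fermat). So φ⁻¹(3) = 3^23 mod 43.
Repeated squaring mod 43: 3^1 ≡ 3, 3^2 ≡ 3² = 9, 3^4 ≡ 9² = 81 ≡ 38, 3^8 ≡ 38² = 1444 ≡ 25, 3^16 ≡ 25² = 625 ≡ 23. Since 23 = 16 + 4 + 2 + 1, 3^23 ≡ 23·38·9·3: 23·38 = 874 ≡ 14, then 14·9 = 126 ≡ 40, then 40·3 = 120 ≡ 34. So 3^23 ≡ 34 (mod 43).
Hence φ⁻¹(3) = 34.

34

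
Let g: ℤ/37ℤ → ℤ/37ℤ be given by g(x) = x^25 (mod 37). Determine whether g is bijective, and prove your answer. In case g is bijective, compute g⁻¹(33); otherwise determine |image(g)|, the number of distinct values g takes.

Since 37 is prime, the nonzero elements of ℤ/37ℤ form a cyclic group of order 36.
As gcd(25, 36) = 1, raising to the 25th power is a bijection on this group: if a^25 ≡ b^25 then (ab^{−1})^25 = 1, and the only element of order dividing gcd(25, 36) = 1 is 1, so a = b.
With g(0) = 0 this makes g injective on all of ℤ/37ℤ, hence bijective (finite equal-size domain and codomain). In particular g is bijective.
Since g is bijective, we find the preimage of 33. The inverse of x ↦ x^25 on (ℤ/37ℤ)^× is x ↦ x^13, because 25·13 = 325 = 9·36 + 1 ≡ 1 (mod 36) and x^{36} = 1 for x ≠ 0 (Fermat). So g⁻¹(33) = 33^13 mod 37.
Repeated squaring mod 37: 33^1 ≡ 33, 33^2 ≡ 33² = 1089 ≡ 16, 33^4 ≡ 16² = 256 ≡ 34, 33^8 ≡ 34² = 1156 ≡ 9. Since 13 = 8 + 4 + 1, 33^13 ≡ 9·34·33: 9·34 = 306 ≡ 10, then 10·33 = 330 ≡ 34. So 33^13 ≡ 34 (mod 37).
Hence g⁻¹(33) = 34.

34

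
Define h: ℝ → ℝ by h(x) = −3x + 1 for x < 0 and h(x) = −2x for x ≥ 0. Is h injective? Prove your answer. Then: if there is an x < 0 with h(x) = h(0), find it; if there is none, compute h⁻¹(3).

Both pieces are strictly decreasing (slopes −3 and −2), so each is injective on its own interval.
The left piece maps (−∞, 0) onto (1, ∞); the right piece maps [0, ∞) onto (−∞, 0].
These images are disjoint, so no value is attained by both pieces. Hence h is injective.
Because the two images are disjoint, no x < 0 has h(x) = h(0), so we compute h⁻¹(3): 3 lies in (1, ∞), so solve −3x + 1 = 3: x = (3 − 1)/(−3) = −2/3.

-2/3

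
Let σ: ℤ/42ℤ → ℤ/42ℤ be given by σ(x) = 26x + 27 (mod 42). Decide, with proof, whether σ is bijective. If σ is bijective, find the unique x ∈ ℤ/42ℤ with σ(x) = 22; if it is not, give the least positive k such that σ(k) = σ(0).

21

We have gcd(26, 42) = 2 > 1. Taking u = 0 and v = 21: σ(0) = 27 and σ(21) = 26·21 + 27 = 573 ≡ 27 (mod 42).
So σ(0) = σ(21) while 0 ≠ 21, thus σ is not injective, hence not bijective.
Since σ is not bijective, we find the least positive k with σ(k) = σ(0): this means 26k ≡ 0 (mod 42), i.e. 42 ∣ 26k. Since gcd(26, 42) = 2, dividing through by 2 this holds exactly when 21 ∣ 13k, and as gcd(13, 21) = 1, exactly when 21 ∣ k.
The smallest positive such k is 21.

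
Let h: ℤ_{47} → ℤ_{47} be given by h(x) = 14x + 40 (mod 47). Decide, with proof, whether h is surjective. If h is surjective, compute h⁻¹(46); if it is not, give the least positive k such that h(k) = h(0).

34

Since gcd(14, 47) = 1, 14 is invertible modulo 47. Euclid's algorithm: 47 = 3·14 + 5, 14 = 2·5 + 4, 5 = 1·4 + 1; back-substituting gives 1 = 37·14 − 11·47, so 14⁻¹ ≡ 37 (mod 47).
Then y ↦ 37(y − 40) is a two-sided inverse to h, so every y ∈ ℤ_{47} has a preimage.
Therefore h is surjective.
Since h is surjective, we compute h⁻¹(46): solve 14x + 40 ≡ 46 (mod 47), i.e. 14x ≡ 6 (mod 47).
Multiplying by 14⁻¹ = 37 gives x ≡ 37·6 = 222 = 4·47 + 34 ≡ 34 (mod 47).
Check: h(34) = 14·34 + 40 = 516 = 10·47 + 46 ≡ 46 (mod 47).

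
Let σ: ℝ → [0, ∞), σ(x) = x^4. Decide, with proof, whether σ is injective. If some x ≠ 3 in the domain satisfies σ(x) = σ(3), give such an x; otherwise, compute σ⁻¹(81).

-3

σ(3) = 81 = (−3)^4 = σ(−3) (since 4 is even), with 3 ≠ −3. So σ is not injective.
For the follow-up, such an x exists: taking x = −3 ∈ ℝ gives σ(−3) = 81 = σ(3) with −3 ≠ 3.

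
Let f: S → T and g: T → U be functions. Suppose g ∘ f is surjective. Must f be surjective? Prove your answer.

No. Take S = {1}, T = {1, 2, 3, 4}, U = {1}, f(a) = 1 for every a ∈ S, and g(b) = 1 for every b ∈ T.
Then g ∘ f is surjective onto {1}, but 4 ∈ T has no preimage under f, so f is not surjective.

not surjective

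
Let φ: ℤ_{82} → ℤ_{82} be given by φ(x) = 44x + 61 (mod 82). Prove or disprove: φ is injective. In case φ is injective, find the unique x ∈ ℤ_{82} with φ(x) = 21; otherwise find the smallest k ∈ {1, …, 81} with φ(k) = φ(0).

Recall that φ is injective when φ(s) = φ(t) forces s = t.
We have gcd(44, 82) = 2 > 1. Taking s = 0 and t = 41: φ(0) = 61 and φ(41) = 44·41 + 61 = 1865 ≡ 61 (mod 82).
So φ(0) = φ(41) while 0 ≠ 41, therefore φ is not injective.
Since φ is not injective, we find the least positive k with φ(k) = φ(0): this means 44k ≡ 0 (mod 82), i.e. 82 ∣ 44k. Since gcd(44, 82) = 2, dividing through by 2 this holds exactly when 41 ∣ 22k, and as gcd(22, 41) = 1, exactly when 41 ∣ k.
The smallest positive such k is 41.

41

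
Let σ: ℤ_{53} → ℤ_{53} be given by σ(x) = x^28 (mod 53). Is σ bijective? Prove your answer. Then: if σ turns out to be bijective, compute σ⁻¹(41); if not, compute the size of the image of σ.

σ(2): Repeated squaring mod 53: 2^1 ≡ 2, 2^2 ≡ 2² = 4, 2^4 ≡ 4² = 16, 2^8 ≡ 16² = 256 ≡ 44, 2^16 ≡ 44² = 1936 ≡ 28. Since 28 = 16 + 8 + 4, 2^28 ≡ 28·44·16: 28·44 = 1232 ≡ 13, then 13·16 = 208 ≡ 49. So 2^28 ≡ 49 (mod 53).
σ(7): Repeated squaring mod 53: 7^1 ≡ 7, 7^2 ≡ 7² = 49, 7^4 ≡ 49² = 2401 ≡ 16, 7^8 ≡ 16² = 256 ≡ 44, 7^16 ≡ 44² = 1936 ≡ 28. Since 28 = 16 + 8 + 4, 7^28 ≡ 28·44·16: 28·44 = 1232 ≡ 13, then 13·16 = 208 ≡ 49. So 7^28 ≡ 49 (mod 53).
So σ(2) = σ(7) = 49 while 2 ≠ 7, hence σ is not injective, hence not bijective.
Since σ is not bijective, we determine |image(σ)|. Computing x^28 mod 53 for each x (by repeated squaring, reducing mod 53 at every step), the values σ(0), σ(1), …, σ(52) are: 0, 1, 49, 44, 16, 28, 36, 49, 42, 28, 47, 15, 15, 10, 16, 13, 44, 24, 47, 10, 24, 36, 46, 1, 46, 42, 13, 13, 42, 46, 1, 46, 36, 24, 10, 47, 24, 44, 13, 16, 10, 15, 15, 47, 28, 42, 49, 36, 28, 16, 44, 49, 1.
The distinct values are {0, 1, 10, 13, 15, 16, 24, 28, 36, 42, 44, 46, 47, 49}; there are 14 of them.

14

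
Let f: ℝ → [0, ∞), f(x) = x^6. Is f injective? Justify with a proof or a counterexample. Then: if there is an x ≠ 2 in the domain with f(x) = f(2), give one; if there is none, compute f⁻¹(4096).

f(2) = 64 = (−2)^6 = f(−2) (since 6 is even), with 2 ≠ −2. So f is not injective.
For the follow-up, such an x exists: taking x = −2 ∈ ℝ gives f(−2) = 64 = f(2) with −2 ≠ 2.

-2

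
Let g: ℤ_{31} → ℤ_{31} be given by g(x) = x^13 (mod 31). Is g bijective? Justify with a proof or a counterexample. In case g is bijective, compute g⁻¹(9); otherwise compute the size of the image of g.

10

Since 31 is prime, the nonzero elements of ℤ_{31} form a cyclic group of order 30.
As gcd(13, 30) = 1, raising to the 13th power is a bijection on this group: if a^13 ≡ b^13 then (ab^{−1})^13 = 1, and the only element of order dividing gcd(13, 30) = 1 is 1, so a = b.
With g(0) = 0 this makes g injective on all of ℤ_{31}, hence bijective (finite equal-size domain and codomain). In particular g is bijective.
Since g is bijective, we find the preimage of 9. The inverse of x ↦ x^13 on (ℤ_{31})^× is x ↦ x^7, because 13·7 = 91 = 3·30 + 1 ≡ 1 (mod 30) and x^{30} = 1 for x ≠ 0 (Fermat). So g⁻¹(9) = 9^7 mod 31.
Repeated squaring mod 31: 9^1 ≡ 9, 9^2 ≡ 9² = 81 ≡ 19, 9^4 ≡ 19² = 361 ≡ 20. Since 7 = 4 + 2 + 1, 9^7 ≡ 20·19·9: 20·19 = 380 ≡ 8, then 8·9 = 72 ≡ 10. So 9^7 ≡ 10 (mod 31).
Hence g⁻¹(9) = 10.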